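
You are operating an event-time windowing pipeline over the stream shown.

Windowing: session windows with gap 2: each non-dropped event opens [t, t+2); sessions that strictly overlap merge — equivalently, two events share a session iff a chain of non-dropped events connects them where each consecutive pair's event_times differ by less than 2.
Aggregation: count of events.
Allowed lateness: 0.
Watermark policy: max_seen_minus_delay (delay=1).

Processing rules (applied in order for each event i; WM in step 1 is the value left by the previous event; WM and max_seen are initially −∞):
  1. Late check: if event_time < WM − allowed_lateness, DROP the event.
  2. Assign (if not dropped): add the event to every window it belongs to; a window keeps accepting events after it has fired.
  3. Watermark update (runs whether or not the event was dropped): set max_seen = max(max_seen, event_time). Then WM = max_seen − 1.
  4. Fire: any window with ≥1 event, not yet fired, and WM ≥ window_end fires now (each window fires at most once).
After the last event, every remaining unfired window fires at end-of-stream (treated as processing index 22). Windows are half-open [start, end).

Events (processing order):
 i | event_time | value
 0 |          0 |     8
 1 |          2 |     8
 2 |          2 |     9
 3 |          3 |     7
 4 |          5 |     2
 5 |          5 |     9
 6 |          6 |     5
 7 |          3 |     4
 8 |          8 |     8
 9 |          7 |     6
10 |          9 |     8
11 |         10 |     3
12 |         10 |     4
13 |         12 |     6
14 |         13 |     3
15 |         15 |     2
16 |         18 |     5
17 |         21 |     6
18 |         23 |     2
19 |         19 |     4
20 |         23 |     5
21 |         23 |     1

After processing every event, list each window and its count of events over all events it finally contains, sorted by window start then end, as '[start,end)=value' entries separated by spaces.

i=0 t=0 v=8: → [0,2); WM=-1
i=1 t=2 v=8: → [2,4); WM=1
i=2 t=2 v=9: → [2,4); WM=1
i=3 t=3 v=7: → [2,5); WM=2
i=4 t=5 v=2: → [5,7); WM=4
i=5 t=5 v=9: → [5,7); WM=4
i=6 t=6 v=5: → [5,8); WM=5
i=7 t=3 v=4: DROP (t<5-0); WM=5
i=8 t=8 v=8: → [8,10); WM=7
i=9 t=7 v=6: → [5,10); WM=7
i=10 t=9 v=8: → [5,11); WM=8
i=11 t=10 v=3: → [5,12); WM=9
i=12 t=10 v=4: → [5,12); WM=9
i=13 t=12 v=6: → [12,14); WM=11
i=14 t=13 v=3: → [12,15); WM=12
i=15 t=15 v=2: → [15,17); WM=14
i=16 t=18 v=5: → [18,20); WM=17
i=17 t=21 v=6: → [21,23); WM=20
i=18 t=23 v=2: → [23,25); WM=22
i=19 t=19 v=4: DROP (t<22-0); WM=22
i=20 t=23 v=5: → [23,25); WM=22
i=21 t=23 v=1: → [23,25); WM=22

[0,2)=1 [2,5)=3 [5,12)=8 [12,15)=2 [15,17)=1 [18,20)=1 [21,23)=1 [23,25)=3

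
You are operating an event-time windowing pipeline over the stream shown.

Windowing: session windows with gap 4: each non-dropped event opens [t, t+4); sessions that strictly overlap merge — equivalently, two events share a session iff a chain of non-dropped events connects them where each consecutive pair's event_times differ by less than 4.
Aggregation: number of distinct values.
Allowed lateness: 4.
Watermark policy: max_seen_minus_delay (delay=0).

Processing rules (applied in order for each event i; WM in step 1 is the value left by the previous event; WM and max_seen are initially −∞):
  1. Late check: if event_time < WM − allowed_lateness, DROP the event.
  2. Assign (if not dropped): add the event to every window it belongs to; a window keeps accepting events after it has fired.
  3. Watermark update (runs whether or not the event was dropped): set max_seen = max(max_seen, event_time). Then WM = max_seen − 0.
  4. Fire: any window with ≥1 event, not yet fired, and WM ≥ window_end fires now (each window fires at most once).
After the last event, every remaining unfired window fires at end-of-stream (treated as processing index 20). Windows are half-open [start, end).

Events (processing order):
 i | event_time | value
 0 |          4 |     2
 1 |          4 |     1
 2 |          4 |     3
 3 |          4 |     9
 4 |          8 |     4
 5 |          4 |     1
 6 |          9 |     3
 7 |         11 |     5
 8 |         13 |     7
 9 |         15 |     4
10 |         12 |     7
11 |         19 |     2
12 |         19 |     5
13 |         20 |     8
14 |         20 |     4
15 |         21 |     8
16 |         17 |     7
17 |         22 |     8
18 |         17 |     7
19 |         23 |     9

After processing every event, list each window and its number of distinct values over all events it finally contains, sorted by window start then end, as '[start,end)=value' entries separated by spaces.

[4,8)=4 [8,27)=7

i=0 t=4 v=2: → [4,8); WM=4
i=1 t=4 v=1: → [4,8); WM=4
i=2 t=4 v=3: → [4,8); WM=4
i=3 t=4 v=9: → [4,8); WM=4
i=4 t=8 v=4: → [8,12); WM=8
i=5 t=4 v=1: → [4,8); WM=8
i=6 t=9 v=3: → [8,13); WM=9
i=7 t=11 v=5: → [8,15); WM=11
i=8 t=13 v=7: → [8,17); WM=13
i=9 t=15 v=4: → [8,19); WM=15
i=10 t=12 v=7: → [8,19); WM=15
i=11 t=19 v=2: → [19,23); WM=19
i=12 t=19 v=5: → [19,23); WM=19
i=13 t=20 v=8: → [19,24); WM=20
i=14 t=20 v=4: → [19,24); WM=20
i=15 t=21 v=8: → [19,25); WM=21
i=16 t=17 v=7: → [8,25); WM=21
i=17 t=22 v=8: → [8,26); WM=22
i=18 t=17 v=7: DROP (t<22-4); WM=22
i=19 t=23 v=9: → [8,27); WM=23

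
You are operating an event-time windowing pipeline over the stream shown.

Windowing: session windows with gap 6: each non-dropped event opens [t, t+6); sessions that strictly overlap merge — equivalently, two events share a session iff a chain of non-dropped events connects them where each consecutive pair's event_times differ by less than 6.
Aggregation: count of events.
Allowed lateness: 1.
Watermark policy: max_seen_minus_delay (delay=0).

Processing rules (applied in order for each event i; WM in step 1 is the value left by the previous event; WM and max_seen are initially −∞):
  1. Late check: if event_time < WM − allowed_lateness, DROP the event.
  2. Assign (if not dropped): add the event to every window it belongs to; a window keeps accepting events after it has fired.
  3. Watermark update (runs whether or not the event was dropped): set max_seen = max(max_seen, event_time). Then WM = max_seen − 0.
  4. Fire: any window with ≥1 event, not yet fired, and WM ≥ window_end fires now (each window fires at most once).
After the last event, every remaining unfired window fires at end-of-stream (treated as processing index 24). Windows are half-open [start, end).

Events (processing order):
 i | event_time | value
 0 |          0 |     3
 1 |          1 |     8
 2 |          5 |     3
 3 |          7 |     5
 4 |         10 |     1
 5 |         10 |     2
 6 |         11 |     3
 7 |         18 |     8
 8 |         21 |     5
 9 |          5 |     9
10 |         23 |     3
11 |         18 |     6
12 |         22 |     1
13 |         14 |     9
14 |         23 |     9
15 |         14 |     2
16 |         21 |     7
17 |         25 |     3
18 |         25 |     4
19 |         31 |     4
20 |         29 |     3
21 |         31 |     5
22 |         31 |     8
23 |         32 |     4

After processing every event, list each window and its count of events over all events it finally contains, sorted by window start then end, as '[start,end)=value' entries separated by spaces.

[0,17)=7 [18,31)=7 [31,38)=4

i=0 t=0 v=3: → [0,6); WM=0
i=1 t=1 v=8: → [0,7); WM=1
i=2 t=5 v=3: → [0,11); WM=5
i=3 t=7 v=5: → [0,13); WM=7
i=4 t=10 v=1: → [0,16); WM=10
i=5 t=10 v=2: → [0,16); WM=10
i=6 t=11 v=3: → [0,17); WM=11
i=7 t=18 v=8: → [18,24); WM=18
i=8 t=21 v=5: → [18,27); WM=21
i=9 t=5 v=9: DROP (t<21-1); WM=21
i=10 t=23 v=3: → [18,29); WM=23
i=11 t=18 v=6: DROP (t<23-1); WM=23
i=12 t=22 v=1: → [18,29); WM=23
i=13 t=14 v=9: DROP (t<23-1); WM=23
i=14 t=23 v=9: → [18,29); WM=23
i=15 t=14 v=2: DROP (t<23-1); WM=23
i=16 t=21 v=7: DROP (t<23-1); WM=23
i=17 t=25 v=3: → [18,31); WM=25
i=18 t=25 v=4: → [18,31); WM=25
i=19 t=31 v=4: → [31,37); WM=31
i=20 t=29 v=3: DROP (t<31-1); WM=31
i=21 t=31 v=5: → [31,37); WM=31
i=22 t=31 v=8: → [31,37); WM=31
i=23 t=32 v=4: → [31,38); WM=32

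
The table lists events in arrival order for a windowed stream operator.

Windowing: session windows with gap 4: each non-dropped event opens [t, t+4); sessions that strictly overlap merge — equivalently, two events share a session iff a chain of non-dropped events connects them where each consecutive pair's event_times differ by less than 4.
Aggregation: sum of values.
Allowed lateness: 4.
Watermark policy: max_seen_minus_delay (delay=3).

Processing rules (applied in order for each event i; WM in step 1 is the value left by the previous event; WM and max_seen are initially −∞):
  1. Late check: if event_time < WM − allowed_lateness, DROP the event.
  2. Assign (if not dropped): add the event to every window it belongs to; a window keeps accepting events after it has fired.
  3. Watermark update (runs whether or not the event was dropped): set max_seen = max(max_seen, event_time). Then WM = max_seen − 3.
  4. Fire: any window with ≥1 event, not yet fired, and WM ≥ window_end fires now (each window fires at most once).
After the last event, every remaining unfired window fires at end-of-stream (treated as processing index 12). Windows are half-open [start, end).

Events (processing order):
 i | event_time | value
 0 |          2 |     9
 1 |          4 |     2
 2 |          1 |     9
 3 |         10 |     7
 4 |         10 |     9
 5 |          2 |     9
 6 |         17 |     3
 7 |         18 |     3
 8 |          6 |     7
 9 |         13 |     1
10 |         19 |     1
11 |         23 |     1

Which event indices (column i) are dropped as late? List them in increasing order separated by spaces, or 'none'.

5 8

i=0 t=2 v=9: → [2,6); WM=-1
i=1 t=4 v=2: → [2,8); WM=1
i=2 t=1 v=9: → [1,8); WM=1
i=3 t=10 v=7: → [10,14); WM=7
i=4 t=10 v=9: → [10,14); WM=7
i=5 t=2 v=9: DROP (t<7-4); WM=7
i=6 t=17 v=3: → [17,21); WM=14
i=7 t=18 v=3: → [17,22); WM=15
i=8 t=6 v=7: DROP (t<15-4); WM=15
i=9 t=13 v=1: → [10,17); WM=15
i=10 t=19 v=1: → [17,23); WM=16
i=11 t=23 v=1: → [23,27); WM=20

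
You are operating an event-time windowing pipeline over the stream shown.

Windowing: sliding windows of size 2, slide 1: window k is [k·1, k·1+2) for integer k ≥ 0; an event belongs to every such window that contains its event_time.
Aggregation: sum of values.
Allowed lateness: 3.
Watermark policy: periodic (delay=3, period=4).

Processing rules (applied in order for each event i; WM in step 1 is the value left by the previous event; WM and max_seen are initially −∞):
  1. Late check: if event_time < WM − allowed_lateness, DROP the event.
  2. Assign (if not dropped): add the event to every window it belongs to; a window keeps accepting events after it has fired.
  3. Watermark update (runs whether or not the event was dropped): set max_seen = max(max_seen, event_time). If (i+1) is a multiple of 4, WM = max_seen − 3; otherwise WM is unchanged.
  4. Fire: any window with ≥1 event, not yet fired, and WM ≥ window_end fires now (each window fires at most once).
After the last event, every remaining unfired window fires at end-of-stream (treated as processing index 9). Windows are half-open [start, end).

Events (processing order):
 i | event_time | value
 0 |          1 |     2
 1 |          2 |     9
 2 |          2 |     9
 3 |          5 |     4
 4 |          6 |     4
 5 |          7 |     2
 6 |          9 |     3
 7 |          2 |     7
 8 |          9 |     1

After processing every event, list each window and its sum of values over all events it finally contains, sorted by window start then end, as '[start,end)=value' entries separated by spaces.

[0,2)=2 [1,3)=27 [2,4)=25 [4,6)=4 [5,7)=8 [6,8)=6 [7,9)=2 [8,10)=4 [9,11)=4

i=0 t=1 v=2: → [1,3),[0,2); WM=−∞
i=1 t=2 v=9: → [2,4),[1,3); WM=−∞
i=2 t=2 v=9: → [2,4),[1,3); WM=−∞
i=3 t=5 v=4: → [5,7),[4,6); WM=2; [0,2) fires=2
i=4 t=6 v=4: → [6,8),[5,7); WM=2
i=5 t=7 v=2: → [7,9),[6,8); WM=2
i=6 t=9 v=3: → [9,11),[8,10); WM=2
i=7 t=2 v=7: → [2,4),[1,3); WM=6; [1,3) fires=27 [2,4) fires=25 [4,6) fires=4
i=8 t=9 v=1: → [9,11),[8,10); WM=6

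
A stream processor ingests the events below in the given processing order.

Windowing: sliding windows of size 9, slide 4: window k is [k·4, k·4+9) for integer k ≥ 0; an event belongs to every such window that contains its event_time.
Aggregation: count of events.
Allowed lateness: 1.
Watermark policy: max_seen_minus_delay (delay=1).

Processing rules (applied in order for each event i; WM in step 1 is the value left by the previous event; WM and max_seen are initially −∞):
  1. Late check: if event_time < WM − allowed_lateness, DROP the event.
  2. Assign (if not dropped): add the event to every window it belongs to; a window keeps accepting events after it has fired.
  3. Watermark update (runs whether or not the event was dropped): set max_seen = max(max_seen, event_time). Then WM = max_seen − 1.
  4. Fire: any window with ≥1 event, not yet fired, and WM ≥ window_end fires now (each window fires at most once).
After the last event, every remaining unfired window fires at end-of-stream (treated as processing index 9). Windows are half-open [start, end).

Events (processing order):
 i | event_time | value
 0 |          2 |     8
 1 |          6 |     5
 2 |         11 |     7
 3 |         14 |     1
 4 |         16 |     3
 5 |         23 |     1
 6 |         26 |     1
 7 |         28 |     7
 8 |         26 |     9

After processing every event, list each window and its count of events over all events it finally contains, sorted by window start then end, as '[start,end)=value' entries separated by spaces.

i=0 t=2 v=8: → [0,9); WM=1
i=1 t=6 v=5: → [4,13),[0,9); WM=5
i=2 t=11 v=7: → [8,17),[4,13); WM=10; [0,9) fires=2
i=3 t=14 v=1: → [12,21),[8,17); WM=13; [4,13) fires=2
i=4 t=16 v=3: → [16,25),[12,21),[8,17); WM=15
i=5 t=23 v=1: → [20,29),[16,25); WM=22; [8,17) fires=3 [12,21) fires=2
i=6 t=26 v=1: → [24,33),[20,29); WM=25; [16,25) fires=2
i=7 t=28 v=7: → [28,37),[24,33),[20,29); WM=27
i=8 t=26 v=9: → [24,33),[20,29); WM=27

[0,9)=2 [4,13)=2 [8,17)=3 [12,21)=2 [16,25)=2 [20,29)=4 [24,33)=3 [28,37)=1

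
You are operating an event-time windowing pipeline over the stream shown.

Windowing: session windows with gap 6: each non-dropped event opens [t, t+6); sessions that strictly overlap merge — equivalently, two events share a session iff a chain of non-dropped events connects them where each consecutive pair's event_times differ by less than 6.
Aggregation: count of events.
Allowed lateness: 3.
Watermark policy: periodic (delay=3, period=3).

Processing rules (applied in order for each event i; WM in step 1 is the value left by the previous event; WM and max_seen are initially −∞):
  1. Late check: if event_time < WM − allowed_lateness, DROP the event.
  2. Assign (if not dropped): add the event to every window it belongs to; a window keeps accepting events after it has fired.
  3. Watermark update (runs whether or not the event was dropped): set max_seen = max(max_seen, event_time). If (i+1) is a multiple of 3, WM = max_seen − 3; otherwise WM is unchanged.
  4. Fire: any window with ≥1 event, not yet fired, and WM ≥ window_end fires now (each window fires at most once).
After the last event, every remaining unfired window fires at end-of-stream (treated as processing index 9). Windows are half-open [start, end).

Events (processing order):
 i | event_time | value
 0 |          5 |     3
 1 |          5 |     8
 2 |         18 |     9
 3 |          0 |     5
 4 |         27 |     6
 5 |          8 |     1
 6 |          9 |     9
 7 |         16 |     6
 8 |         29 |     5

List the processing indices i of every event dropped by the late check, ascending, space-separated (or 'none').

3 5 6 7

i=0 t=5 v=3: → [5,11); WM=−∞
i=1 t=5 v=8: → [5,11); WM=−∞
i=2 t=18 v=9: → [18,24); WM=15
i=3 t=0 v=5: DROP (t<15-3); WM=15
i=4 t=27 v=6: → [27,33); WM=15
i=5 t=8 v=1: DROP (t<15-3); WM=24
i=6 t=9 v=9: DROP (t<24-3); WM=24
i=7 t=16 v=6: DROP (t<24-3); WM=24
i=8 t=29 v=5: → [27,35); WM=26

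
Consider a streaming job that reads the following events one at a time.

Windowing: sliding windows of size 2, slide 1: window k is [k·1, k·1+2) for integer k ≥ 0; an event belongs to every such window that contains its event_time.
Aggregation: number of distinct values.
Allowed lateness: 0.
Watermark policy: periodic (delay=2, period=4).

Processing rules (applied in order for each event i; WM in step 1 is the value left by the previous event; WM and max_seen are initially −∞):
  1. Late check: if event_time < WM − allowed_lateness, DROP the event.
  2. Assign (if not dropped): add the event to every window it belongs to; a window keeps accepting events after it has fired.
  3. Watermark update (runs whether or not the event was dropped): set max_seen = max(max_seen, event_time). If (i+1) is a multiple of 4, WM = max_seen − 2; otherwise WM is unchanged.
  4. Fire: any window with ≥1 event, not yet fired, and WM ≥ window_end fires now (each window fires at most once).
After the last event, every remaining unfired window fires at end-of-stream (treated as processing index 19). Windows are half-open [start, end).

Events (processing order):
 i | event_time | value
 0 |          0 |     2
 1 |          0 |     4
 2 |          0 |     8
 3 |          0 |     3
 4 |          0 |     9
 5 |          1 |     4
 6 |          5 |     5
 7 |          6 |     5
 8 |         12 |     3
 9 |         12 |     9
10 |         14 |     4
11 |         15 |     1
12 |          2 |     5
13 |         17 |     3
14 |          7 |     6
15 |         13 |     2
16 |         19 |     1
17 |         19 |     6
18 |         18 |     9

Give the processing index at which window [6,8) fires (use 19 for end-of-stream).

11

i=0 t=0 v=2: → [0,2); WM=−∞
i=1 t=0 v=4: → [0,2); WM=−∞
i=2 t=0 v=8: → [0,2); WM=−∞
i=3 t=0 v=3: → [0,2); WM=-2
i=4 t=0 v=9: → [0,2); WM=-2
i=5 t=1 v=4: → [1,3),[0,2); WM=-2
i=6 t=5 v=5: → [5,7),[4,6); WM=-2
i=7 t=6 v=5: → [6,8),[5,7); WM=4; [0,2) fires=5 [1,3) fires=1
i=8 t=12 v=3: → [12,14),[11,13); WM=4
i=9 t=12 v=9: → [12,14),[11,13); WM=4
i=10 t=14 v=4: → [14,16),[13,15); WM=4
i=11 t=15 v=1: → [15,17),[14,16); WM=13; [4,6) fires=1 [5,7) fires=1 [6,8) fires=1 [11,13) fires=2
i=12 t=2 v=5: DROP (t<13-0); WM=13
i=13 t=17 v=3: → [17,19),[16,18); WM=13
i=14 t=7 v=6: DROP (t<13-0); WM=13
i=15 t=13 v=2: → [13,15),[12,14); WM=15; [12,14) fires=3 [13,15) fires=2
i=16 t=19 v=1: → [19,21),[18,20); WM=15
i=17 t=19 v=6: → [19,21),[18,20); WM=15
i=18 t=18 v=9: → [18,20),[17,19); WM=15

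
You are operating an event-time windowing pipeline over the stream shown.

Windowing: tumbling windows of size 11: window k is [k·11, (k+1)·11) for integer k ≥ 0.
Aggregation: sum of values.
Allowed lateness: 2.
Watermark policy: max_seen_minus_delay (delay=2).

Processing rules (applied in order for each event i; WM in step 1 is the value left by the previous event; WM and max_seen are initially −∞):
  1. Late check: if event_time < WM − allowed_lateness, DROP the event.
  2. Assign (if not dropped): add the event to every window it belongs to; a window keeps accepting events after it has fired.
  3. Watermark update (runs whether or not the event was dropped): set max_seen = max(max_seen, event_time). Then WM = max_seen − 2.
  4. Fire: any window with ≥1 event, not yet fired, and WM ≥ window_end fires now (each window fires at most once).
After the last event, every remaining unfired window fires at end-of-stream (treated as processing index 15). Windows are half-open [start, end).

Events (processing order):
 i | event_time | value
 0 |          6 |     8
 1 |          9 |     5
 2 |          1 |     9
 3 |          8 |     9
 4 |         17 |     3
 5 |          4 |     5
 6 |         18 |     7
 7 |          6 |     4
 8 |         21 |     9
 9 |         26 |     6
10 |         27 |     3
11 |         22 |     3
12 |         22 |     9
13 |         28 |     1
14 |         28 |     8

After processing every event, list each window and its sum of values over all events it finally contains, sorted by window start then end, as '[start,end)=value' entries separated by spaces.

i=0 t=6 v=8: → [0,11); WM=4
i=1 t=9 v=5: → [0,11); WM=7
i=2 t=1 v=9: DROP (t<7-2); WM=7
i=3 t=8 v=9: → [0,11); WM=7
i=4 t=17 v=3: → [11,22); WM=15; [0,11) fires=22
i=5 t=4 v=5: DROP (t<15-2); WM=15
i=6 t=18 v=7: → [11,22); WM=16
i=7 t=6 v=4: DROP (t<16-2); WM=16
i=8 t=21 v=9: → [11,22); WM=19
i=9 t=26 v=6: → [22,33); WM=24; [11,22) fires=19
i=10 t=27 v=3: → [22,33); WM=25
i=11 t=22 v=3: DROP (t<25-2); WM=25
i=12 t=22 v=9: DROP (t<25-2); WM=25
i=13 t=28 v=1: → [22,33); WM=26
i=14 t=28 v=8: → [22,33); WM=26

[0,11)=22 [11,22)=19 [22,33)=18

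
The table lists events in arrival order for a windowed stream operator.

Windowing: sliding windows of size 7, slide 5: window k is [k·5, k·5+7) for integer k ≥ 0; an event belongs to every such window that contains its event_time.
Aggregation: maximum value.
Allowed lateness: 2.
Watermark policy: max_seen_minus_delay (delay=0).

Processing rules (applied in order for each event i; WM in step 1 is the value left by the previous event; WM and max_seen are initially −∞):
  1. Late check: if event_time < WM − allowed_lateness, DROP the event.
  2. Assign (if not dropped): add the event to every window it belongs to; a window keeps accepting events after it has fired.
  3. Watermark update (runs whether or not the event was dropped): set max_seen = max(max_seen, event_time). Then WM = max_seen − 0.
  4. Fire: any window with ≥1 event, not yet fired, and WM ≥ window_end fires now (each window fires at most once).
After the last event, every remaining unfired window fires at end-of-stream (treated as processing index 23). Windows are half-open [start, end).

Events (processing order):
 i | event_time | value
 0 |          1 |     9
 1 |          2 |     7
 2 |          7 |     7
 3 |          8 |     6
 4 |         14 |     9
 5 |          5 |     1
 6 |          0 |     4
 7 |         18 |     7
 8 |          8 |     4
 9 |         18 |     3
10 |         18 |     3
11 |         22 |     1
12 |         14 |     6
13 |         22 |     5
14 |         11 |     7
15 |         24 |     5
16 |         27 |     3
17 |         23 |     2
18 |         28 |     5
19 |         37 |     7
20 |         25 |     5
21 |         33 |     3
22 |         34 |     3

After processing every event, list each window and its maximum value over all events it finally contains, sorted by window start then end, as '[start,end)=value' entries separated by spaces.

[0,7)=9 [5,12)=7 [10,17)=9 [15,22)=7 [20,27)=5 [25,32)=5 [35,42)=7

i=0 t=1 v=9: → [0,7); WM=1
i=1 t=2 v=7: → [0,7); WM=2
i=2 t=7 v=7: → [5,12); WM=7; [0,7) fires=9
i=3 t=8 v=6: → [5,12); WM=8
i=4 t=14 v=9: → [10,17); WM=14; [5,12) fires=7
i=5 t=5 v=1: DROP (t<14-2); WM=14
i=6 t=0 v=4: DROP (t<14-2); WM=14
i=7 t=18 v=7: → [15,22); WM=18; [10,17) fires=9
i=8 t=8 v=4: DROP (t<18-2); WM=18
i=9 t=18 v=3: → [15,22); WM=18
i=10 t=18 v=3: → [15,22); WM=18
i=11 t=22 v=1: → [20,27); WM=22; [15,22) fires=7
i=12 t=14 v=6: DROP (t<22-2); WM=22
i=13 t=22 v=5: → [20,27); WM=22
i=14 t=11 v=7: DROP (t<22-2); WM=22
i=15 t=24 v=5: → [20,27); WM=24
i=16 t=27 v=3: → [25,32); WM=27; [20,27) fires=5
i=17 t=23 v=2: DROP (t<27-2); WM=27
i=18 t=28 v=5: → [25,32); WM=28
i=19 t=37 v=7: → [35,42); WM=37; [25,32) fires=5
i=20 t=25 v=5: DROP (t<37-2); WM=37
i=21 t=33 v=3: DROP (t<37-2); WM=37
i=22 t=34 v=3: DROP (t<37-2); WM=37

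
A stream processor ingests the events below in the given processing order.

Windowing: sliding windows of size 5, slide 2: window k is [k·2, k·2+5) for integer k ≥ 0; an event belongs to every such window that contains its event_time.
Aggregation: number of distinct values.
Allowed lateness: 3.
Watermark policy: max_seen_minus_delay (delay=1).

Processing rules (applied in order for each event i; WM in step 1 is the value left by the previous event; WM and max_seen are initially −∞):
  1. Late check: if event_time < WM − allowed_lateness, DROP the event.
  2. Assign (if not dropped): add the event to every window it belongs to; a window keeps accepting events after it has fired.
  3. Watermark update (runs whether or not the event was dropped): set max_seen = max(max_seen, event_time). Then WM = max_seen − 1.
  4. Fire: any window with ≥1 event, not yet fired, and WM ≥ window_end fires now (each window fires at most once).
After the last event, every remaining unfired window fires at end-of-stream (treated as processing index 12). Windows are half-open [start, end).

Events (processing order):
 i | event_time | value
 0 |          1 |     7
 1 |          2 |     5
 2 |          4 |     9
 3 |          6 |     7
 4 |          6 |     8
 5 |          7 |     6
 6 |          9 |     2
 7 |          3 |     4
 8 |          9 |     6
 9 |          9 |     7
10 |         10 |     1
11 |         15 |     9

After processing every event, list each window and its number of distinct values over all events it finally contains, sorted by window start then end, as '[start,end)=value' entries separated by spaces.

[0,5)=3 [2,7)=4 [4,9)=4 [6,11)=5 [8,13)=4 [10,15)=1 [12,17)=1 [14,19)=1

i=0 t=1 v=7: → [0,5); WM=0
i=1 t=2 v=5: → [2,7),[0,5); WM=1
i=2 t=4 v=9: → [4,9),[2,7),[0,5); WM=3
i=3 t=6 v=7: → [6,11),[4,9),[2,7); WM=5; [0,5) fires=3
i=4 t=6 v=8: → [6,11),[4,9),[2,7); WM=5
i=5 t=7 v=6: → [6,11),[4,9); WM=6
i=6 t=9 v=2: → [8,13),[6,11); WM=8; [2,7) fires=4
i=7 t=3 v=4: DROP (t<8-3); WM=8
i=8 t=9 v=6: → [8,13),[6,11); WM=8
i=9 t=9 v=7: → [8,13),[6,11); WM=8
i=10 t=10 v=1: → [10,15),[8,13),[6,11); WM=9; [4,9) fires=4
i=11 t=15 v=9: → [14,19),[12,17); WM=14; [6,11) fires=5 [8,13) fires=4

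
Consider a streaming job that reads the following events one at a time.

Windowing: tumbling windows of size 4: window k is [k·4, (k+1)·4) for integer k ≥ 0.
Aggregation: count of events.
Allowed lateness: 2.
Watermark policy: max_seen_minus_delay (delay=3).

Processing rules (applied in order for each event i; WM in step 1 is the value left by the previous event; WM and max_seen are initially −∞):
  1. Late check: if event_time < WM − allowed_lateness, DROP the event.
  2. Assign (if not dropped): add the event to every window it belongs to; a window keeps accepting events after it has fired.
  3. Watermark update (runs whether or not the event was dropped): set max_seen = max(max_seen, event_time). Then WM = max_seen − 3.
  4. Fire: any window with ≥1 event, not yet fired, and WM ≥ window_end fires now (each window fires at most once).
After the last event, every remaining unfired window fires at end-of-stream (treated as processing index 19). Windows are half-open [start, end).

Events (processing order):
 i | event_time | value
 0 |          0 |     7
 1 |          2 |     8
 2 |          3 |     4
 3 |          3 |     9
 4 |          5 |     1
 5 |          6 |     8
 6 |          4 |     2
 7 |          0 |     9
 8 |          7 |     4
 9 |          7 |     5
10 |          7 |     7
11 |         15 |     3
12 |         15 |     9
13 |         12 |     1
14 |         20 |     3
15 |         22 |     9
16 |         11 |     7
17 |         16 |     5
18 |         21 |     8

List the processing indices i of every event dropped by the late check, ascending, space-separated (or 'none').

7 16 17

i=0 t=0 v=7: → [0,4); WM=-3
i=1 t=2 v=8: → [0,4); WM=-1
i=2 t=3 v=4: → [0,4); WM=0
i=3 t=3 v=9: → [0,4); WM=0
i=4 t=5 v=1: → [4,8); WM=2
i=5 t=6 v=8: → [4,8); WM=3
i=6 t=4 v=2: → [4,8); WM=3
i=7 t=0 v=9: DROP (t<3-2); WM=3
i=8 t=7 v=4: → [4,8); WM=4; [0,4) fires=4
i=9 t=7 v=5: → [4,8); WM=4
i=10 t=7 v=7: → [4,8); WM=4
i=11 t=15 v=3: → [12,16); WM=12; [4,8) fires=6
i=12 t=15 v=9: → [12,16); WM=12
i=13 t=12 v=1: → [12,16); WM=12
i=14 t=20 v=3: → [20,24); WM=17; [12,16) fires=3
i=15 t=22 v=9: → [20,24); WM=19
i=16 t=11 v=7: DROP (t<19-2); WM=19
i=17 t=16 v=5: DROP (t<19-2); WM=19
i=18 t=21 v=8: → [20,24); WM=19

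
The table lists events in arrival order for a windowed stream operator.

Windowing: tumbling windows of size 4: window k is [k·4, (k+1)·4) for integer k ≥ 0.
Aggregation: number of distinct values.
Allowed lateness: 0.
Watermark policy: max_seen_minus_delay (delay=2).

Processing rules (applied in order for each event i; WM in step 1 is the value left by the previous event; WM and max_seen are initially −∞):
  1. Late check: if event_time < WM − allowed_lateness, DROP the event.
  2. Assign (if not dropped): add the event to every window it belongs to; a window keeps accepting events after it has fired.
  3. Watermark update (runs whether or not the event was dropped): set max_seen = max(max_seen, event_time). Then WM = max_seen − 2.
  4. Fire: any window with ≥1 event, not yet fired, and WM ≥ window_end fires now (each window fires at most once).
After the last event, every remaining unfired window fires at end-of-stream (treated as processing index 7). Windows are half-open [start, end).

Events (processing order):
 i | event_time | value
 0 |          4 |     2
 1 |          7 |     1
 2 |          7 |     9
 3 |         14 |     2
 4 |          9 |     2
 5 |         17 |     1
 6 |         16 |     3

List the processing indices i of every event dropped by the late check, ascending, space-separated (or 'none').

i=0 t=4 v=2: → [4,8); WM=2
i=1 t=7 v=1: → [4,8); WM=5
i=2 t=7 v=9: → [4,8); WM=5
i=3 t=14 v=2: → [12,16); WM=12; [4,8) fires=3
i=4 t=9 v=2: DROP (t<12-0); WM=12
i=5 t=17 v=1: → [16,20); WM=15
i=6 t=16 v=3: → [16,20); WM=15

4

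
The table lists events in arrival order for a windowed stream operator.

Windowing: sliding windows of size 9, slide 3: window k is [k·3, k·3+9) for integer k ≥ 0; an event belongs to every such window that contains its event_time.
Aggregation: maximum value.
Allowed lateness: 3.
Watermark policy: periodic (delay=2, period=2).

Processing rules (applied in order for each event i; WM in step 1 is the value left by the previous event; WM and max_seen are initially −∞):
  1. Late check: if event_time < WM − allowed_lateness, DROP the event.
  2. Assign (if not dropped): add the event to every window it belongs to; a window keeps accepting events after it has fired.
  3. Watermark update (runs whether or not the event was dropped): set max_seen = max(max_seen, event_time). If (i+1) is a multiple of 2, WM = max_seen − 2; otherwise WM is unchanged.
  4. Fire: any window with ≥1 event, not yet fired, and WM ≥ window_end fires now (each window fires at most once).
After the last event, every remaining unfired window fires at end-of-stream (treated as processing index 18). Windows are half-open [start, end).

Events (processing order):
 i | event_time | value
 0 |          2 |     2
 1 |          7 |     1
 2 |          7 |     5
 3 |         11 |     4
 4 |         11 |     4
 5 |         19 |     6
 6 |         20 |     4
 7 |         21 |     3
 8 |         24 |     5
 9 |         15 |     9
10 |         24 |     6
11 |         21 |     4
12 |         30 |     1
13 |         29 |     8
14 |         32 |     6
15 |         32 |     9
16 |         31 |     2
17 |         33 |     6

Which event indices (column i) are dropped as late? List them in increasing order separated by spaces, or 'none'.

i=0 t=2 v=2: → [0,9); WM=−∞
i=1 t=7 v=1: → [6,15),[3,12),[0,9); WM=5
i=2 t=7 v=5: → [6,15),[3,12),[0,9); WM=5
i=3 t=11 v=4: → [9,18),[6,15),[3,12); WM=9; [0,9) fires=5
i=4 t=11 v=4: → [9,18),[6,15),[3,12); WM=9
i=5 t=19 v=6: → [18,27),[15,24),[12,21); WM=17; [3,12) fires=5 [6,15) fires=5
i=6 t=20 v=4: → [18,27),[15,24),[12,21); WM=17
i=7 t=21 v=3: → [21,30),[18,27),[15,24); WM=19; [9,18) fires=4
i=8 t=24 v=5: → [24,33),[21,30),[18,27); WM=19
i=9 t=15 v=9: DROP (t<19-3); WM=22; [12,21) fires=6
i=10 t=24 v=6: → [24,33),[21,30),[18,27); WM=22
i=11 t=21 v=4: → [21,30),[18,27),[15,24); WM=22
i=12 t=30 v=1: → [30,39),[27,36),[24,33); WM=22
i=13 t=29 v=8: → [27,36),[24,33),[21,30); WM=28; [15,24) fires=6 [18,27) fires=6
i=14 t=32 v=6: → [30,39),[27,36),[24,33); WM=28
i=15 t=32 v=9: → [30,39),[27,36),[24,33); WM=30; [21,30) fires=8
i=16 t=31 v=2: → [30,39),[27,36),[24,33); WM=30
i=17 t=33 v=6: → [33,42),[30,39),[27,36); WM=31

9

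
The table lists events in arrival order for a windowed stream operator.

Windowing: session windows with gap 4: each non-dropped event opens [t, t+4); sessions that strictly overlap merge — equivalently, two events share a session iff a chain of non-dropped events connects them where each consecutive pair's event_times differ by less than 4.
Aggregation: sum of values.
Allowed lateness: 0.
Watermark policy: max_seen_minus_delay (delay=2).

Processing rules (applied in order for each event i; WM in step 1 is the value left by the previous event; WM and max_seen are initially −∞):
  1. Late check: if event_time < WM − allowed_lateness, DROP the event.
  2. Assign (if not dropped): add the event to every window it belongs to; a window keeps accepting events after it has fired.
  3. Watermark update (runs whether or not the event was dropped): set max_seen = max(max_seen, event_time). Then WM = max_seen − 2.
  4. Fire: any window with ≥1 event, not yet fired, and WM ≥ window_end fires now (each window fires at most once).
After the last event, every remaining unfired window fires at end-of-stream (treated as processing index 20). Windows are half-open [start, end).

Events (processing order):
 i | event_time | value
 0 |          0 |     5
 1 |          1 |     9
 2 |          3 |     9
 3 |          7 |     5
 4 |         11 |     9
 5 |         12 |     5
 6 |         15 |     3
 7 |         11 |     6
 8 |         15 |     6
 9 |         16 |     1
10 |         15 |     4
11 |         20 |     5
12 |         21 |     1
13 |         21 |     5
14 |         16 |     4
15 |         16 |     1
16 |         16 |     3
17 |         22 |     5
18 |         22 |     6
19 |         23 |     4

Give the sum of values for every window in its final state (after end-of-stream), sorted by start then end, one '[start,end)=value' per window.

[0,7)=23 [7,11)=5 [11,20)=28 [20,27)=26

i=0 t=0 v=5: → [0,4); WM=-2
i=1 t=1 v=9: → [0,5); WM=-1
i=2 t=3 v=9: → [0,7); WM=1
i=3 t=7 v=5: → [7,11); WM=5
i=4 t=11 v=9: → [11,15); WM=9
i=5 t=12 v=5: → [11,16); WM=10
i=6 t=15 v=3: → [11,19); WM=13
i=7 t=11 v=6: DROP (t<13-0); WM=13
i=8 t=15 v=6: → [11,19); WM=13
i=9 t=16 v=1: → [11,20); WM=14
i=10 t=15 v=4: → [11,20); WM=14
i=11 t=20 v=5: → [20,24); WM=18
i=12 t=21 v=1: → [20,25); WM=19
i=13 t=21 v=5: → [20,25); WM=19
i=14 t=16 v=4: DROP (t<19-0); WM=19
i=15 t=16 v=1: DROP (t<19-0); WM=19
i=16 t=16 v=3: DROP (t<19-0); WM=19
i=17 t=22 v=5: → [20,26); WM=20
i=18 t=22 v=6: → [20,26); WM=20
i=19 t=23 v=4: → [20,27); WM=21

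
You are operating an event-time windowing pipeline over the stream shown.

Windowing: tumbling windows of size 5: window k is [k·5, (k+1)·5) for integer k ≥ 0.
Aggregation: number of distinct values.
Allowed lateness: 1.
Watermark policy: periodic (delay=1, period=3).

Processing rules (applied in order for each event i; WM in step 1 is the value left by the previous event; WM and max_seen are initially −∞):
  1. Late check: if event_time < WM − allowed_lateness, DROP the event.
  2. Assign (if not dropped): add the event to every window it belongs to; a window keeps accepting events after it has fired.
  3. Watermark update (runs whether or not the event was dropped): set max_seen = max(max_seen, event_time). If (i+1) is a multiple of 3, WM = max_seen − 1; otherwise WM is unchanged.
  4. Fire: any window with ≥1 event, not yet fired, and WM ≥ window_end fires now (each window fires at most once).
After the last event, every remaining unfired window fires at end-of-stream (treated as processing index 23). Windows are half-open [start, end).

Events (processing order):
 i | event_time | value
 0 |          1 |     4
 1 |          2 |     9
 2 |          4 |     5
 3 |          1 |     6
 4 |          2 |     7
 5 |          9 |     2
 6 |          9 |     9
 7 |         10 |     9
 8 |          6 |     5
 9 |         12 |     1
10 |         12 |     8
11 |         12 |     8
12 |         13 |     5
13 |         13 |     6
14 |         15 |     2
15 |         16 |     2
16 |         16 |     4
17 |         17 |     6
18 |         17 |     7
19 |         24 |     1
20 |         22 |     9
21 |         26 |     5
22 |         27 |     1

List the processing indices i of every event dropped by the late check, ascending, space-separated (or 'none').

i=0 t=1 v=4: → [0,5); WM=−∞
i=1 t=2 v=9: → [0,5); WM=−∞
i=2 t=4 v=5: → [0,5); WM=3
i=3 t=1 v=6: DROP (t<3-1); WM=3
i=4 t=2 v=7: → [0,5); WM=3
i=5 t=9 v=2: → [5,10); WM=8; [0,5) fires=4
i=6 t=9 v=9: → [5,10); WM=8
i=7 t=10 v=9: → [10,15); WM=8
i=8 t=6 v=5: DROP (t<8-1); WM=9
i=9 t=12 v=1: → [10,15); WM=9
i=10 t=12 v=8: → [10,15); WM=9
i=11 t=12 v=8: → [10,15); WM=11; [5,10) fires=2
i=12 t=13 v=5: → [10,15); WM=11
i=13 t=13 v=6: → [10,15); WM=11
i=14 t=15 v=2: → [15,20); WM=14
i=15 t=16 v=2: → [15,20); WM=14
i=16 t=16 v=4: → [15,20); WM=14
i=17 t=17 v=6: → [15,20); WM=16; [10,15) fires=5
i=18 t=17 v=7: → [15,20); WM=16
i=19 t=24 v=1: → [20,25); WM=16
i=20 t=22 v=9: → [20,25); WM=23; [15,20) fires=4
i=21 t=26 v=5: → [25,30); WM=23
i=22 t=27 v=1: → [25,30); WM=23

3 8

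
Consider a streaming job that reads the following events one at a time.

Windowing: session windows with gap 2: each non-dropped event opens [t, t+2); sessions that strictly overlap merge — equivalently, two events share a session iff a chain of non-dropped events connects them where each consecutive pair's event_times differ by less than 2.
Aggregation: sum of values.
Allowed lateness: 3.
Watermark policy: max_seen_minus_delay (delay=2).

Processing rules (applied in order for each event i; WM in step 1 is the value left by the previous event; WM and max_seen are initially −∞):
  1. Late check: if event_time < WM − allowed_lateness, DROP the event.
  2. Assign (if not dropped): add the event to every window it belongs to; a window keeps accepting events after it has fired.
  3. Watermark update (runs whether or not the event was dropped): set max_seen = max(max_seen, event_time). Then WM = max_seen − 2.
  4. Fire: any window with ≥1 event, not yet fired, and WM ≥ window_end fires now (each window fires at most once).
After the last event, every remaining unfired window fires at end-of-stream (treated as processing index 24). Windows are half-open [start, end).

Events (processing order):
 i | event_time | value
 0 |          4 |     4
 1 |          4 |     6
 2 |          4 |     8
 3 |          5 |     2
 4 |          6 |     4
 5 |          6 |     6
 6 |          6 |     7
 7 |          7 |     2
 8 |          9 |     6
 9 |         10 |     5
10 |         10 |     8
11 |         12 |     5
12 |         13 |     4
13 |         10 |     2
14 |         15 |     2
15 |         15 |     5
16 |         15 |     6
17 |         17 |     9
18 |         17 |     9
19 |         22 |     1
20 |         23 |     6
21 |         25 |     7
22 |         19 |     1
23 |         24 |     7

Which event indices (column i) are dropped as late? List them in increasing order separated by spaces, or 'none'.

i=0 t=4 v=4: → [4,6); WM=2
i=1 t=4 v=6: → [4,6); WM=2
i=2 t=4 v=8: → [4,6); WM=2
i=3 t=5 v=2: → [4,7); WM=3
i=4 t=6 v=4: → [4,8); WM=4
i=5 t=6 v=6: → [4,8); WM=4
i=6 t=6 v=7: → [4,8); WM=4
i=7 t=7 v=2: → [4,9); WM=5
i=8 t=9 v=6: → [9,11); WM=7
i=9 t=10 v=5: → [9,12); WM=8
i=10 t=10 v=8: → [9,12); WM=8
i=11 t=12 v=5: → [12,14); WM=10
i=12 t=13 v=4: → [12,15); WM=11
i=13 t=10 v=2: → [9,12); WM=11
i=14 t=15 v=2: → [15,17); WM=13
i=15 t=15 v=5: → [15,17); WM=13
i=16 t=15 v=6: → [15,17); WM=13
i=17 t=17 v=9: → [17,19); WM=15
i=18 t=17 v=9: → [17,19); WM=15
i=19 t=22 v=1: → [22,24); WM=20
i=20 t=23 v=6: → [22,25); WM=21
i=21 t=25 v=7: → [25,27); WM=23
i=22 t=19 v=1: DROP (t<23-3); WM=23
i=23 t=24 v=7: → [22,27); WM=23

22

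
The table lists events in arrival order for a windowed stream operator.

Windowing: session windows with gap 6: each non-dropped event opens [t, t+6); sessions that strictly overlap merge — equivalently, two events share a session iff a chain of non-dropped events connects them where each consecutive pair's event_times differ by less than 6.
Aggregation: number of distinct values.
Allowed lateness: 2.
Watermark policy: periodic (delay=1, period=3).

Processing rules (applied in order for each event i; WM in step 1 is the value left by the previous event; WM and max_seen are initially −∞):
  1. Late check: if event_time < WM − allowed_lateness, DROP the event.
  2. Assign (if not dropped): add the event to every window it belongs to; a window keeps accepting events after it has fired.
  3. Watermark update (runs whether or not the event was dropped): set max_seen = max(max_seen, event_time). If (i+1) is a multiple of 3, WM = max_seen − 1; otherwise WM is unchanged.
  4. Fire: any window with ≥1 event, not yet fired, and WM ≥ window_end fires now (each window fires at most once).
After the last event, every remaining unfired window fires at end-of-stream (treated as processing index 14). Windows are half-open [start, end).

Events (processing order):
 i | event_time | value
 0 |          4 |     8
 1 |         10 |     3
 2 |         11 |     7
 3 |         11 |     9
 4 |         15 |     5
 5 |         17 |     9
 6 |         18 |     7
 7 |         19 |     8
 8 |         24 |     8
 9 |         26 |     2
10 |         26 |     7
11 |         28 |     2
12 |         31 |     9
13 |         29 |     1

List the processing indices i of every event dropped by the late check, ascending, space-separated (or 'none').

none

i=0 t=4 v=8: → [4,10); WM=−∞
i=1 t=10 v=3: → [10,16); WM=−∞
i=2 t=11 v=7: → [10,17); WM=10
i=3 t=11 v=9: → [10,17); WM=10
i=4 t=15 v=5: → [10,21); WM=10
i=5 t=17 v=9: → [10,23); WM=16
i=6 t=18 v=7: → [10,24); WM=16
i=7 t=19 v=8: → [10,25); WM=16
i=8 t=24 v=8: → [10,30); WM=23
i=9 t=26 v=2: → [10,32); WM=23
i=10 t=26 v=7: → [10,32); WM=23
i=11 t=28 v=2: → [10,34); WM=27
i=12 t=31 v=9: → [10,37); WM=27
i=13 t=29 v=1: → [10,37); WM=27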